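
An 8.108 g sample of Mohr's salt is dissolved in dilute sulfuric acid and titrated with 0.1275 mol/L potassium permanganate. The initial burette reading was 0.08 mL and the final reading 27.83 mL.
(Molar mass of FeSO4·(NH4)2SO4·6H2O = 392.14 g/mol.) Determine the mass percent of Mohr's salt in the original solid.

85.56 %

MnO4^- + 5 Fe^2+ + 8 H^+ → Mn^2+ + 5 Fe^3+ + 4 H2O
n(KMnO4) = 0.02775 L × 0.1275 mol/L = 3.538 × 10^-3 mol
From the 5:1 ratio, n(FeSO4·(NH4)2SO4·6H2O) = 5/1 × 3.538 × 10^-3 = 0.01769 mol
mass of FeSO4·(NH4)2SO4·6H2O = 0.01769 × 392.14 g/mol = 6.937 g
% FeSO4·(NH4)2SO4·6H2O = 6.937 / 8.108 × 100 = 85.56 %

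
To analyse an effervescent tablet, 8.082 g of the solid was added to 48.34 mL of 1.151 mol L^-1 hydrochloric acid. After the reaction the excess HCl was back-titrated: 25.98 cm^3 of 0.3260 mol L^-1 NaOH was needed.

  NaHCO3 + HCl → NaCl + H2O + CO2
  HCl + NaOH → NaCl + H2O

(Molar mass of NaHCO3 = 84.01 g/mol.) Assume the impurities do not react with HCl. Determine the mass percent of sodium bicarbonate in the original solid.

n(HCl) added = 0.04834 × 1.151 = 0.05564 mol
n(NaOH) used in back-titration = 0.02598 × 0.3260 = 8.469 × 10^-3 mol
n(HCl) left over = 8.469 × 10^-3 mol (1:1 ratio)
n(HCl) consumed by analyte = 0.05564 − 8.469 × 10^-3 = 0.04717 mol
n(NaHCO3) = 0.04717 mol (1:1 ratio)
mass of NaHCO3 = 0.04717 × 84.01 = 3.963 g
% NaHCO3 = 3.963 / 8.082 × 100 = 49.03 %

49.03 %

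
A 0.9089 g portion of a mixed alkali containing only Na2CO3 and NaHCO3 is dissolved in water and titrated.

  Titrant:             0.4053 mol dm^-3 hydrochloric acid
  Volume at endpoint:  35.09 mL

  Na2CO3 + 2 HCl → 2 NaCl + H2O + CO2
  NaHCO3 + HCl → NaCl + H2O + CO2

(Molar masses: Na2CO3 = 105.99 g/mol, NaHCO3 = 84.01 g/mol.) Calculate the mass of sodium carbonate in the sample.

n(HCl) = 0.03509 × 0.4053 = 0.01422 mol
Let x = n(Na2CO3), y = n(NaHCO3).
Titrant: 2x + 1y = 0.01422;  mass: 105.99x + 84.01y = 0.9089
Solving, x = 4.609 × 10^-3 mol, y = 5.004 × 10^-3 mol
mass of Na2CO3 = 4.609 × 10^-3 × 105.99 = 0.4885 g

0.4885 g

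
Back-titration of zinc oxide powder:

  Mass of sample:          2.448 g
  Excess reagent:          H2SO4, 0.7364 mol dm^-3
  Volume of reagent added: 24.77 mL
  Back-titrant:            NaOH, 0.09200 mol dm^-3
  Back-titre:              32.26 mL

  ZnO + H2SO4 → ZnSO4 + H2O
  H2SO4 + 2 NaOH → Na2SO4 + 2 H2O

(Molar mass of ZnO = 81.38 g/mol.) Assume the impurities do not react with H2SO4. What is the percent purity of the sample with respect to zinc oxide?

55.70 %

n(H2SO4) added = 0.02477 × 0.7364 = 0.01824 mol
n(NaOH) used in back-titration = 0.03226 × 0.09200 = 2.968 × 10^-3 mol
From the 1:2 ratio, n(H2SO4) left over = 1/2 × 2.968 × 10^-3 = 1.484 × 10^-3 mol
n(H2SO4) consumed by analyte = 0.01824 − 1.484 × 10^-3 = 0.01676 mol
n(ZnO) = 0.01676 mol (1:1 ratio)
mass of ZnO = 0.01676 × 81.38 = 1.364 g
% ZnO = 1.364 / 2.448 × 100 = 55.70 %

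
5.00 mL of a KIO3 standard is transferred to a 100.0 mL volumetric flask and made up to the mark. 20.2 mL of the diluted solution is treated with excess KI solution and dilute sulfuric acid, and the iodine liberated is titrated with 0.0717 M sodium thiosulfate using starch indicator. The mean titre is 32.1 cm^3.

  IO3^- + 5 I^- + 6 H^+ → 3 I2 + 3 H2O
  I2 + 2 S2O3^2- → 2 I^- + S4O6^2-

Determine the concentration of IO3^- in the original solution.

n(S2O3^2-) = 0.0321 × 0.0717 = 2.30 × 10^-3 mol
n(I2) = n(S2O3^2-)/2 = 1.15 × 10^-3 mol
From the 1:3 ratio, n(IO3^-) in the aliquot = 1/3 × 1.15 × 10^-3 = 3.84 × 10^-4 mol
[IO3^-]_dilute = 3.84 × 10^-4 / 0.0202 = 0.0190 mol/L
[IO3^-]_original = 0.0190 × 100.0/5.00 = 0.380 mol/L

0.380 M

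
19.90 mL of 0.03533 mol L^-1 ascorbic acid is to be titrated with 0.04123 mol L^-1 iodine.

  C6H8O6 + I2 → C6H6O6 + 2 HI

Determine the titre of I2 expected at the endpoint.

n(C6H8O6) = 0.01990 L × 0.03533 mol/L = 7.031 × 10^-4 mol
n(I2) = 7.031 × 10^-4 mol (1:1 stoichiometry)
V(I2) = 7.031 × 10^-4 mol / 0.04123 mol/L = 0.01705 L = 17.05 mL

17.05 mL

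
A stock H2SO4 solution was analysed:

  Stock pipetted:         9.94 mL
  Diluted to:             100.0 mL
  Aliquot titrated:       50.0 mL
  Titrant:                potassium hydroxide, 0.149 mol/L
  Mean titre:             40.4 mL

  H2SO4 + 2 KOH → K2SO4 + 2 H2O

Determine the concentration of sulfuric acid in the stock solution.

0.606 mol/L

n(KOH) = 0.0404 × 0.149 = 6.02 × 10^-3 mol
From the 1:2 ratio, n(H2SO4) in the aliquot = 1/2 × 6.02 × 10^-3 = 3.01 × 10^-3 mol
[H2SO4]_dilute = 3.01 × 10^-3 / 0.0500 = 0.0602 mol/L
Dilution factor = 100.0 / 9.94 = 10.06
[H2SO4]_stock = 0.0602 × 10.06 = 0.606 mol/L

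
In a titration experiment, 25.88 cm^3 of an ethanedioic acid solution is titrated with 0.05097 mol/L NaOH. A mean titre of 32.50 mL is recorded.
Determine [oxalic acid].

H2C2O4 + 2 NaOH → Na2C2O4 + 2 H2O
n(NaOH) = 0.03250 L × 0.05097 mol/L = 1.657 × 10^-3 mol
From the 1:2 mole ratio, n(H2C2O4) = 1/2 × 1.657 × 10^-3 = 8.283 × 10^-4 mol
[H2C2O4] = 8.283 × 10^-4 mol / 0.02588 L = 0.03200 mol/L

0.03200 mol/L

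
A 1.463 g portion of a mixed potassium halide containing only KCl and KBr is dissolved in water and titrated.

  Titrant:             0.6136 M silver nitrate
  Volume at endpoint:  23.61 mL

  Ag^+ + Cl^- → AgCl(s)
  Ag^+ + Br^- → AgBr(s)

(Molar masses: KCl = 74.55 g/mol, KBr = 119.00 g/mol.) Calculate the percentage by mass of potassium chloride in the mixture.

29.92 %

n(AgNO3) = 0.02361 × 0.6136 = 0.01449 mol
Let x = n(KCl), y = n(KBr).
Titrant: 1x + 1y = 0.01449;  mass: 74.55x + 119.00y = 1.463
Solving, x = 5.871 × 10^-3 mol, y = 8.616 × 10^-3 mol
mass of KCl = 5.871 × 10^-3 × 74.55 = 0.4377 g
% KCl = 0.4377 / 1.463 × 100 = 29.92 %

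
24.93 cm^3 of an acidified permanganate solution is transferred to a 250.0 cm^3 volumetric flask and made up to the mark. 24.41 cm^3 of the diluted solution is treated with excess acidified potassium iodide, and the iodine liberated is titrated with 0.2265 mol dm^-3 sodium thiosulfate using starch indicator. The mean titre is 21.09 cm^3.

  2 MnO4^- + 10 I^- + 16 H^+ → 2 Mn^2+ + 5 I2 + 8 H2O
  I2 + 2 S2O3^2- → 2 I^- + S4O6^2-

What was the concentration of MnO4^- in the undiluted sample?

n(S2O3^2-) = 0.02109 × 0.2265 = 4.777 × 10^-3 mol
n(I2) = n(S2O3^2-)/2 = 2.388 × 10^-3 mol
From the 2:5 ratio, n(MnO4^-) in the aliquot = 2/5 × 2.388 × 10^-3 = 9.554 × 10^-4 mol
[MnO4^-]_dilute = 9.554 × 10^-4 / 0.02441 = 0.03914 mol/L
[MnO4^-]_original = 0.03914 × 250.0/24.93 = 0.3925 mol/L

0.3925 mol/L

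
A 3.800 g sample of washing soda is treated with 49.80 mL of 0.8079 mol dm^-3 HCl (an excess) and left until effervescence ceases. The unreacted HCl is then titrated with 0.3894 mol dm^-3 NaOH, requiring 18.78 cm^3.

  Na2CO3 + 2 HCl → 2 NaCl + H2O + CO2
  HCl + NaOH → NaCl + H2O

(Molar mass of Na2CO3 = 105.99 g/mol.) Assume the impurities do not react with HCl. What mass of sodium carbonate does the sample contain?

1.745 g

n(HCl) added = 0.04980 × 0.8079 = 0.04023 mol
n(NaOH) used in back-titration = 0.01878 × 0.3894 = 7.313 × 10^-3 mol
n(HCl) left over = 7.313 × 10^-3 mol (1:1 ratio)
n(HCl) consumed by analyte = 0.04023 − 7.313 × 10^-3 = 0.03292 mol
From the 1:2 ratio, n(Na2CO3) = 1/2 × 0.03292 = 0.01646 mol
mass of Na2CO3 = 0.01646 × 105.99 = 1.745 g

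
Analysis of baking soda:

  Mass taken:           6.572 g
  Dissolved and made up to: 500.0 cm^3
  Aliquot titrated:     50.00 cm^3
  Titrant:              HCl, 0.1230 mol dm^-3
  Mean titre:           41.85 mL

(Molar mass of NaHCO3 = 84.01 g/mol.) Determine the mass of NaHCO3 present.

NaHCO3 + HCl → NaCl + H2O + CO2
n(HCl) per titration = 0.04185 × 0.1230 = 5.148 × 10^-3 mol
n(NaHCO3) in each aliquot = 5.148 × 10^-3 mol (1:1 ratio)
n(NaHCO3) in the whole flask = 5.148 × 10^-3 × 500.0/50.00 = 0.05148 mol
mass of NaHCO3 = 0.05148 × 84.01 = 4.324 g

4.324 g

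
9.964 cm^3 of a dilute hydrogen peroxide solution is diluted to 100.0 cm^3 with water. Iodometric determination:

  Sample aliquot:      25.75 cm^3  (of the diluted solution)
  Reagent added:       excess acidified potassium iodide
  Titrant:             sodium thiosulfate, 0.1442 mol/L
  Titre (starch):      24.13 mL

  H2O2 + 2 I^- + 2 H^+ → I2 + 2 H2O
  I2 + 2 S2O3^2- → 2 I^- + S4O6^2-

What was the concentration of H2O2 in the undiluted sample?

0.6781 mol/L

n(S2O3^2-) = 0.02413 × 0.1442 = 3.480 × 10^-3 mol
n(I2) = n(S2O3^2-)/2 = 1.740 × 10^-3 mol
n(H2O2) in the aliquot = 1.740 × 10^-3 mol (1:1 ratio)
[H2O2]_dilute = 1.740 × 10^-3 / 0.02575 = 0.06756 mol/L
[H2O2]_original = 0.06756 × 100.0/9.964 = 0.6781 mol/L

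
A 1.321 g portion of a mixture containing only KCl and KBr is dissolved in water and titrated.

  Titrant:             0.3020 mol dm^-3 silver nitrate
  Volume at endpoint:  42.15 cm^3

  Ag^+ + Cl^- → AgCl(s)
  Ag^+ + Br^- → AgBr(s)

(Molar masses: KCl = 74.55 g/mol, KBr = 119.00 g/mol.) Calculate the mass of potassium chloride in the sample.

0.3250 g

n(AgNO3) = 0.04215 × 0.3020 = 0.01273 mol
Let x = n(KCl), y = n(KBr).
Titrant: 1x + 1y = 0.01273;  mass: 74.55x + 119.00y = 1.321
Solving, x = 4.360 × 10^-3 mol, y = 8.370 × 10^-3 mol
mass of KCl = 4.360 × 10^-3 × 74.55 = 0.3250 g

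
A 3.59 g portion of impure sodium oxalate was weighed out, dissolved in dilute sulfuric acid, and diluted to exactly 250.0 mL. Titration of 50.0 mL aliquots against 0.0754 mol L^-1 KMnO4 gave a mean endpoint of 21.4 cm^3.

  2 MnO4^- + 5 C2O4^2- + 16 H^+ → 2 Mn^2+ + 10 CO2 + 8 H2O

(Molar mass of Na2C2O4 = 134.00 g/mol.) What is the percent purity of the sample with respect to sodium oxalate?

n(KMnO4) per titration = 0.0214 × 0.0754 = 1.61 × 10^-3 mol
From the 5:2 ratio, n(Na2C2O4) in each aliquot = 5/2 × 1.61 × 10^-3 = 4.03 × 10^-3 mol
n(Na2C2O4) in the whole flask = 4.03 × 10^-3 × 250.0/50.0 = 0.0202 mol
mass of Na2C2O4 = 0.0202 × 134.00 = 2.70 g
% Na2C2O4 = 2.70 / 3.59 × 100 = 75.3 %

75.3 %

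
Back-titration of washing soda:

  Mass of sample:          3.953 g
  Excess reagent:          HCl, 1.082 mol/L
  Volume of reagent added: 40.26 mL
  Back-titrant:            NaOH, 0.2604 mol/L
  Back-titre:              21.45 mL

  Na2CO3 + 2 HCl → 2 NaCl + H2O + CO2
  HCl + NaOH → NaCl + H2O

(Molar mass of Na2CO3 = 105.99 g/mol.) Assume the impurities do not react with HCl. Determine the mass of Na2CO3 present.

2.013 g

n(HCl) added = 0.04026 × 1.082 = 0.04356 mol
n(NaOH) used in back-titration = 0.02145 × 0.2604 = 5.586 × 10^-3 mol
n(HCl) left over = 5.586 × 10^-3 mol (1:1 ratio)
n(HCl) consumed by analyte = 0.04356 − 5.586 × 10^-3 = 0.03798 mol
From the 1:2 ratio, n(Na2CO3) = 1/2 × 0.03798 = 0.01899 mol
mass of Na2CO3 = 0.01899 × 105.99 = 2.013 g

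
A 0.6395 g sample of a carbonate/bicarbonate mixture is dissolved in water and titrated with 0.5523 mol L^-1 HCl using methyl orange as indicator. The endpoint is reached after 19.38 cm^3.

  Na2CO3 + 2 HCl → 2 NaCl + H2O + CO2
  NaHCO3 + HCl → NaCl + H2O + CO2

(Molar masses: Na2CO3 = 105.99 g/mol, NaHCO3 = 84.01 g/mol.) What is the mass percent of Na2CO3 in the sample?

69.39 %

n(HCl) = 0.01938 × 0.5523 = 0.01070 mol
Let x = n(Na2CO3), y = n(NaHCO3).
Titrant: 2x + 1y = 0.01070;  mass: 105.99x + 84.01y = 0.6395
Solving, x = 4.187 × 10^-3 mol, y = 2.330 × 10^-3 mol
mass of Na2CO3 = 4.187 × 10^-3 × 105.99 = 0.4438 g
% Na2CO3 = 0.4438 / 0.6395 × 100 = 69.39 %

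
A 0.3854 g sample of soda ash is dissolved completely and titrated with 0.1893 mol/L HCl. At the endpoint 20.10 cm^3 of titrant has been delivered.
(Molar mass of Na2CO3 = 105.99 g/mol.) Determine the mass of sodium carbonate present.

0.2016 g

Na2CO3 + 2 HCl → 2 NaCl + H2O + CO2
n(HCl) = 0.02010 L × 0.1893 mol/L = 3.805 × 10^-3 mol
From the 1:2 ratio, n(Na2CO3) = 1/2 × 3.805 × 10^-3 = 1.902 × 10^-3 mol
mass of Na2CO3 = 1.902 × 10^-3 × 105.99 g/mol = 0.2016 g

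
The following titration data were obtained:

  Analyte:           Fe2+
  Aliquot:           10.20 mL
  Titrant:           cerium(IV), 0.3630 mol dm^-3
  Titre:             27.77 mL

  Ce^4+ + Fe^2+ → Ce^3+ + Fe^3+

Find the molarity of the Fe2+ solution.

n(Ce4+) = 0.02777 L × 0.3630 mol/L = 0.01008 mol
n(Fe2+) = 0.01008 mol (1:1 mole ratio)
[Fe2+] = 0.01008 mol / 0.01020 L = 0.9883 mol/L

0.9883 mol/L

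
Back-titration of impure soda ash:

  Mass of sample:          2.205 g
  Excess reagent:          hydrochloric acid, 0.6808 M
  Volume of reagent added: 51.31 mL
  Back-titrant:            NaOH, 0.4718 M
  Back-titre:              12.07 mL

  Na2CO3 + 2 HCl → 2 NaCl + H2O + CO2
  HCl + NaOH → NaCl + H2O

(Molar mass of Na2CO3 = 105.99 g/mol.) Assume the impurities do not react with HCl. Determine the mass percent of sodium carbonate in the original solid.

n(HCl) added = 0.05131 × 0.6808 = 0.03493 mol
n(NaOH) used in back-titration = 0.01207 × 0.4718 = 5.695 × 10^-3 mol
n(HCl) left over = 5.695 × 10^-3 mol (1:1 ratio)
n(HCl) consumed by analyte = 0.03493 − 5.695 × 10^-3 = 0.02924 mol
From the 1:2 ratio, n(Na2CO3) = 1/2 × 0.02924 = 0.01462 mol
mass of Na2CO3 = 0.01462 × 105.99 = 1.549 g
% Na2CO3 = 1.549 / 2.205 × 100 = 70.27 %

70.27 %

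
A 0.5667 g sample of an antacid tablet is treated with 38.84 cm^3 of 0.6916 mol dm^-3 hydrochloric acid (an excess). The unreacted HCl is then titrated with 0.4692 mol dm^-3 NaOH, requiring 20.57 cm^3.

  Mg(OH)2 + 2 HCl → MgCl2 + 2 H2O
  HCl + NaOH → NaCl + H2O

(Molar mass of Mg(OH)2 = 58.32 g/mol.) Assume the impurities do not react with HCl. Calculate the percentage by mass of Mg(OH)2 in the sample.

n(HCl) added = 0.03884 × 0.6916 = 0.02686 mol
n(NaOH) used in back-titration = 0.02057 × 0.4692 = 9.651 × 10^-3 mol
n(HCl) left over = 9.651 × 10^-3 mol (1:1 ratio)
n(HCl) consumed by analyte = 0.02686 − 9.651 × 10^-3 = 0.01721 mol
From the 1:2 ratio, n(Mg(OH)2) = 1/2 × 0.01721 = 8.605 × 10^-3 mol
mass of Mg(OH)2 = 8.605 × 10^-3 × 58.32 = 0.5019 g
% Mg(OH)2 = 0.5019 / 0.5667 × 100 = 88.56 %

88.56 %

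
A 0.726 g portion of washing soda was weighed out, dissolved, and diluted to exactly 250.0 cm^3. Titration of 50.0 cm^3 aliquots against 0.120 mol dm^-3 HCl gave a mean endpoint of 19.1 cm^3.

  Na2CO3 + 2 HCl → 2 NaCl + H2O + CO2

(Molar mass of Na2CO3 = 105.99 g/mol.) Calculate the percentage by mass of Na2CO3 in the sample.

83.7 %

n(HCl) per titration = 0.0191 × 0.120 = 2.29 × 10^-3 mol
From the 1:2 ratio, n(Na2CO3) in each aliquot = 1/2 × 2.29 × 10^-3 = 1.15 × 10^-3 mol
n(Na2CO3) in the whole flask = 1.15 × 10^-3 × 250.0/50.0 = 5.73 × 10^-3 mol
mass of Na2CO3 = 5.73 × 10^-3 × 105.99 = 0.607 g
% Na2CO3 = 0.607 / 0.726 × 100 = 83.7 %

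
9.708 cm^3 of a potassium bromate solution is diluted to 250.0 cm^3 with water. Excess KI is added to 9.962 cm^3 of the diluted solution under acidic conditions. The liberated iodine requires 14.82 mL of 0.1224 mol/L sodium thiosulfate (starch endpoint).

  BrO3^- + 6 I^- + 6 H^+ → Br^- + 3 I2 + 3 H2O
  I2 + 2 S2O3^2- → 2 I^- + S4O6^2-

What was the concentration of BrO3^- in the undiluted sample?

n(S2O3^2-) = 0.01482 × 0.1224 = 1.814 × 10^-3 mol
n(I2) = n(S2O3^2-)/2 = 9.070 × 10^-4 mol
From the 1:3 ratio, n(BrO3^-) in the aliquot = 1/3 × 9.070 × 10^-4 = 3.023 × 10^-4 mol
[BrO3^-]_dilute = 3.023 × 10^-4 / 0.009962 = 0.03035 mol/L
[BrO3^-]_original = 0.03035 × 250.0/9.708 = 0.7815 mol/L

0.7815 mol/L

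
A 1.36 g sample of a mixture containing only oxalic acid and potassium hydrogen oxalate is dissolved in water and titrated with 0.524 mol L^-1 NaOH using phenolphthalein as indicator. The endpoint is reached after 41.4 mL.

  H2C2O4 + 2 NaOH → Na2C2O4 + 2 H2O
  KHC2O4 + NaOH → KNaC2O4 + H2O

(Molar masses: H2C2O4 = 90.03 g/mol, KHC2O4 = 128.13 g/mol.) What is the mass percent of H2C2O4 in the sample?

n(NaOH) = 0.0414 × 0.524 = 0.0217 mol
Let x = n(H2C2O4), y = n(KHC2O4).
Titrant: 2x + 1y = 0.0217;  mass: 90.03x + 128.13y = 1.36
Solving, x = 8.54 × 10^-3 mol, y = 4.61 × 10^-3 mol
mass of H2C2O4 = 8.54 × 10^-3 × 90.03 = 0.769 g
% H2C2O4 = 0.769 / 1.36 × 100 = 56.5 %

56.5 %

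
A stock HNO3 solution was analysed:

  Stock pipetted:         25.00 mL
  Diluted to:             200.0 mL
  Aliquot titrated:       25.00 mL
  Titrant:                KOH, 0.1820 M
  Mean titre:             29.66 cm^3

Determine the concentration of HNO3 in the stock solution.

1.727 M

HNO3 + KOH → KNO3 + H2O
n(KOH) = 0.02966 × 0.1820 = 5.398 × 10^-3 mol
n(HNO3) in the aliquot = 5.398 × 10^-3 mol (1:1 ratio)
[HNO3]_dilute = 5.398 × 10^-3 / 0.02500 = 0.2159 mol/L
Dilution factor = 200.0 / 25.00 = 8.000
[HNO3]_stock = 0.2159 × 8.000 = 1.727 mol/L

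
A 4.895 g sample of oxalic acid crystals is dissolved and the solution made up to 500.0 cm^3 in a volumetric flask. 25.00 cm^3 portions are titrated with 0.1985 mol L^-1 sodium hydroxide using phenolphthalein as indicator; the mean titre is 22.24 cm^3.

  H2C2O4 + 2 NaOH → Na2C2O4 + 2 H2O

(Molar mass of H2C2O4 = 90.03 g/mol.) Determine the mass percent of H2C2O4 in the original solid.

81.20 %

n(NaOH) per titration = 0.02224 × 0.1985 = 4.415 × 10^-3 mol
From the 1:2 ratio, n(H2C2O4) in each aliquot = 1/2 × 4.415 × 10^-3 = 2.207 × 10^-3 mol
n(H2C2O4) in the whole flask = 2.207 × 10^-3 × 500.0/25.00 = 0.04415 mol
mass of H2C2O4 = 0.04415 × 90.03 = 3.975 g
% H2C2O4 = 3.975 / 4.895 × 100 = 81.20 %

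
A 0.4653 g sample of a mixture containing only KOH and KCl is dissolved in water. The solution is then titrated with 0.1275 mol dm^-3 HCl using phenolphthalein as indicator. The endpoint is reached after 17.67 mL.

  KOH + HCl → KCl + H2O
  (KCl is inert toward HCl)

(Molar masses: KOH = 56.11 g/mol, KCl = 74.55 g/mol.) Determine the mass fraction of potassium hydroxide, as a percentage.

n(HCl) = 0.01767 × 0.1275 = 2.253 × 10^-3 mol
Let x = n(KOH), y = n(KCl).
Titrant: 1x = 2.253 × 10^-3;  mass: 56.11x + 74.55y = 0.4653
Solving, x = 2.253 × 10^-3 mol, y = 4.546 × 10^-3 mol
mass of KOH = 2.253 × 10^-3 × 56.11 = 0.1264 g
% KOH = 0.1264 / 0.4653 × 100 = 27.17 %

27.17 %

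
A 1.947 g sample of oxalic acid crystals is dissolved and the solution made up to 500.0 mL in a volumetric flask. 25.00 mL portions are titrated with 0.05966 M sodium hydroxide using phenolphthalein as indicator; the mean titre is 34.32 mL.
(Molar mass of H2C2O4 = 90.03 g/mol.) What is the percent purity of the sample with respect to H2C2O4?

94.68 %

H2C2O4 + 2 NaOH → Na2C2O4 + 2 H2O
n(NaOH) per titration = 0.03432 × 0.05966 = 2.048 × 10^-3 mol
From the 1:2 ratio, n(H2C2O4) in each aliquot = 1/2 × 2.048 × 10^-3 = 1.024 × 10^-3 mol
n(H2C2O4) in the whole flask = 1.024 × 10^-3 × 500.0/25.00 = 0.02048 mol
mass of H2C2O4 = 0.02048 × 90.03 = 1.843 g
% H2C2O4 = 1.843 / 1.947 × 100 = 94.68 %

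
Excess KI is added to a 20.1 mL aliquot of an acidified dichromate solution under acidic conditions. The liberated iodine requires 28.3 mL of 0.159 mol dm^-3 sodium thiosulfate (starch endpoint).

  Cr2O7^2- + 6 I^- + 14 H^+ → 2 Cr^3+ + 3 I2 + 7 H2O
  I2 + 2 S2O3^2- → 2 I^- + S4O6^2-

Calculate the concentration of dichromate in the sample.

n(S2O3^2-) = 0.0283 × 0.159 = 4.50 × 10^-3 mol
n(I2) = n(S2O3^2-)/2 = 2.25 × 10^-3 mol
From the 1:3 ratio, n(Cr2O7^2-) in the aliquot = 1/3 × 2.25 × 10^-3 = 7.50 × 10^-4 mol
[Cr2O7^2-] = 7.50 × 10^-4 / 0.0201 = 0.0373 mol/L

0.0373 mol/L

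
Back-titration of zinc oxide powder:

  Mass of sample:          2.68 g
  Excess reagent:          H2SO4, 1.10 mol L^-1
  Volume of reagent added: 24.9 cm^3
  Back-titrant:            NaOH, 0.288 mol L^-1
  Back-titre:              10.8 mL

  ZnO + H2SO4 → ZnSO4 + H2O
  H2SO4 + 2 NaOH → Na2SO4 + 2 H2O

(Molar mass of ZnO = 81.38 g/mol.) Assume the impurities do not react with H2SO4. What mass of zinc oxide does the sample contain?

n(H2SO4) added = 0.0249 × 1.10 = 0.0274 mol
n(NaOH) used in back-titration = 0.0108 × 0.288 = 3.11 × 10^-3 mol
From the 1:2 ratio, n(H2SO4) left over = 1/2 × 3.11 × 10^-3 = 1.56 × 10^-3 mol
n(H2SO4) consumed by analyte = 0.0274 − 1.56 × 10^-3 = 0.0258 mol
n(ZnO) = 0.0258 mol (1:1 ratio)
mass of ZnO = 0.0258 × 81.38 = 2.10 g

2.10 g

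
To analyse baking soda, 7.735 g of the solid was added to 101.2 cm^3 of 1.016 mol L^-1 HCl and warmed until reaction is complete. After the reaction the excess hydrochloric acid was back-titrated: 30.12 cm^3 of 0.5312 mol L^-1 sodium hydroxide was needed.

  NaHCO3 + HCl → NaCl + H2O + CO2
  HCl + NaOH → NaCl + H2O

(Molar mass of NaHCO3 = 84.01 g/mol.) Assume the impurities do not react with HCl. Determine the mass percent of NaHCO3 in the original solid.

94.29 %

n(HCl) added = 0.1012 × 1.016 = 0.1028 mol
n(NaOH) used in back-titration = 0.03012 × 0.5312 = 0.01600 mol
n(HCl) left over = 0.01600 mol (1:1 ratio)
n(HCl) consumed by analyte = 0.1028 − 0.01600 = 0.08682 mol
n(NaHCO3) = 0.08682 mol (1:1 ratio)
mass of NaHCO3 = 0.08682 × 84.01 = 7.294 g
% NaHCO3 = 7.294 / 7.735 × 100 = 94.29 %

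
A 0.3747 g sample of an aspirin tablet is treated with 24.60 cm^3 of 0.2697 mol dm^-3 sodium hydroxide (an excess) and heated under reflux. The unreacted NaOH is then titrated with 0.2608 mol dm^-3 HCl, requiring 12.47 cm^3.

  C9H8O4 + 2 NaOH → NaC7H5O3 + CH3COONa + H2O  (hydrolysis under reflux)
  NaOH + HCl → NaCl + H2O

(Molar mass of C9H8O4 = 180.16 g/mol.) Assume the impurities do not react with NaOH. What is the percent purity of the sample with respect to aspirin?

81.32 %

n(NaOH) added = 0.02460 × 0.2697 = 6.635 × 10^-3 mol
n(HCl) used in back-titration = 0.01247 × 0.2608 = 3.252 × 10^-3 mol
n(NaOH) left over = 3.252 × 10^-3 mol (1:1 ratio)
n(NaOH) consumed by analyte = 6.635 × 10^-3 − 3.252 × 10^-3 = 3.382 × 10^-3 mol
From the 1:2 ratio, n(C9H8O4) = 1/2 × 3.382 × 10^-3 = 1.691 × 10^-3 mol
mass of C9H8O4 = 1.691 × 10^-3 × 180.16 = 0.3047 g
% C9H8O4 = 0.3047 / 0.3747 × 100 = 81.32 %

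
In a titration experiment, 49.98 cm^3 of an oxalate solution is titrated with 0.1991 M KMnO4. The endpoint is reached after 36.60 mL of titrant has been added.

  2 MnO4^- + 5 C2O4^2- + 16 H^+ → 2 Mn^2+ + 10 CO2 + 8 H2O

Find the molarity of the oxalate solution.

0.3645 M

n(KMnO4) = 0.03660 L × 0.1991 mol/L = 7.287 × 10^-3 mol
From the 5:2 mole ratio, n(C2O4^2-) = 5/2 × 7.287 × 10^-3 = 0.01822 mol
[C2O4^2-] = 0.01822 mol / 0.04998 L = 0.3645 mol/L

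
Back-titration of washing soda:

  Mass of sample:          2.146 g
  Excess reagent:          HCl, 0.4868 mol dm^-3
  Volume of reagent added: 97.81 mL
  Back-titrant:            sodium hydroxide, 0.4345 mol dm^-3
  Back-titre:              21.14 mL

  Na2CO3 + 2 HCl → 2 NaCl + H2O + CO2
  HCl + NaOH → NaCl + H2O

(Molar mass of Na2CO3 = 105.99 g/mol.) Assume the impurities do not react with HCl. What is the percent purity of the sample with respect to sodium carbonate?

94.90 %

n(HCl) added = 0.09781 × 0.4868 = 0.04761 mol
n(NaOH) used in back-titration = 0.02114 × 0.4345 = 9.185 × 10^-3 mol
n(HCl) left over = 9.185 × 10^-3 mol (1:1 ratio)
n(HCl) consumed by analyte = 0.04761 − 9.185 × 10^-3 = 0.03843 mol
From the 1:2 ratio, n(Na2CO3) = 1/2 × 0.03843 = 0.01921 mol
mass of Na2CO3 = 0.01921 × 105.99 = 2.037 g
% Na2CO3 = 2.037 / 2.146 × 100 = 94.90 %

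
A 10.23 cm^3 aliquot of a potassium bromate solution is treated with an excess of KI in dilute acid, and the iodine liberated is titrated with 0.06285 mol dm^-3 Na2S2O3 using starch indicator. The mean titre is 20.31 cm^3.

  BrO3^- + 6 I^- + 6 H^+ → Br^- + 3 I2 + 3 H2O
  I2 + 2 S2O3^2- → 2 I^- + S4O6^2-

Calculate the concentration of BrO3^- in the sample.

n(S2O3^2-) = 0.02031 × 0.06285 = 1.276 × 10^-3 mol
n(I2) = n(S2O3^2-)/2 = 6.382 × 10^-4 mol
From the 1:3 ratio, n(BrO3^-) in the aliquot = 1/3 × 6.382 × 10^-4 = 2.127 × 10^-4 mol
[BrO3^-] = 2.127 × 10^-4 / 0.01023 = 0.02080 mol/L

0.02080 mol/L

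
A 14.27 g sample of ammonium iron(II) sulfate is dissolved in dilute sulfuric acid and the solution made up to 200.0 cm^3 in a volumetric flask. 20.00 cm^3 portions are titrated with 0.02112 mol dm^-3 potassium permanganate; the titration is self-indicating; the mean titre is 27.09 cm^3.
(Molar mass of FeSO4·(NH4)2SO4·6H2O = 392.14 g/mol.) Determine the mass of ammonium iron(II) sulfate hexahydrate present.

MnO4^- + 5 Fe^2+ + 8 H^+ → Mn^2+ + 5 Fe^3+ + 4 H2O
n(KMnO4) per titration = 0.02709 × 0.02112 = 5.721 × 10^-4 mol
From the 5:1 ratio, n(FeSO4·(NH4)2SO4·6H2O) in each aliquot = 5/1 × 5.721 × 10^-4 = 2.861 × 10^-3 mol
n(FeSO4·(NH4)2SO4·6H2O) in the whole flask = 2.861 × 10^-3 × 200.0/20.00 = 0.02861 mol
mass of FeSO4·(NH4)2SO4·6H2O = 0.02861 × 392.14 = 11.22 g

11.22 g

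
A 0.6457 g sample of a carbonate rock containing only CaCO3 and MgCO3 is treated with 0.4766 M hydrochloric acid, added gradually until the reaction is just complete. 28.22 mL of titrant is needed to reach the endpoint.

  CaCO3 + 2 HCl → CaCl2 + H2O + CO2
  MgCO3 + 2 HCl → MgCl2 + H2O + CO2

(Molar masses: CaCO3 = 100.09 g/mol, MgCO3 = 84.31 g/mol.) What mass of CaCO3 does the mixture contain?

0.4994 g

n(HCl) = 0.02822 × 0.4766 = 0.01345 mol
Let x = n(CaCO3), y = n(MgCO3).
Titrant: 2x + 2y = 0.01345;  mass: 100.09x + 84.31y = 0.6457
Solving, x = 4.989 × 10^-3 mol, y = 1.736 × 10^-3 mol
mass of CaCO3 = 4.989 × 10^-3 × 100.09 = 0.4994 g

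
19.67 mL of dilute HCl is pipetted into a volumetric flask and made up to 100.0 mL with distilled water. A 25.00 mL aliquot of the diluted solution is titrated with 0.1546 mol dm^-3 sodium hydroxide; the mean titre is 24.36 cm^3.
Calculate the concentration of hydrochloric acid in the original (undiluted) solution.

0.7658 mol/L

HCl + NaOH → NaCl + H2O
n(NaOH) = 0.02436 × 0.1546 = 3.766 × 10^-3 mol
n(HCl) in the aliquot = 3.766 × 10^-3 mol (1:1 ratio)
[HCl]_dilute = 3.766 × 10^-3 / 0.02500 = 0.1506 mol/L
Dilution factor = 100.0 / 19.67 = 5.084
[HCl]_stock = 0.1506 × 5.084 = 0.7658 mol/L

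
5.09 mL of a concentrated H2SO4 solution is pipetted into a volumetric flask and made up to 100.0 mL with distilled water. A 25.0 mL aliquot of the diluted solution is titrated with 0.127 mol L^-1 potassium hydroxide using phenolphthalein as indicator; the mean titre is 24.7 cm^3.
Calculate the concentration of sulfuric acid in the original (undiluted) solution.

1.23 mol/L

H2SO4 + 2 KOH → K2SO4 + 2 H2O
n(KOH) = 0.0247 × 0.127 = 3.14 × 10^-3 mol
From the 1:2 ratio, n(H2SO4) in the aliquot = 1/2 × 3.14 × 10^-3 = 1.57 × 10^-3 mol
[H2SO4]_dilute = 1.57 × 10^-3 / 0.0250 = 0.0627 mol/L
Dilution factor = 100.0 / 5.09 = 19.65
[H2SO4]_stock = 0.0627 × 19.65 = 1.23 mol/L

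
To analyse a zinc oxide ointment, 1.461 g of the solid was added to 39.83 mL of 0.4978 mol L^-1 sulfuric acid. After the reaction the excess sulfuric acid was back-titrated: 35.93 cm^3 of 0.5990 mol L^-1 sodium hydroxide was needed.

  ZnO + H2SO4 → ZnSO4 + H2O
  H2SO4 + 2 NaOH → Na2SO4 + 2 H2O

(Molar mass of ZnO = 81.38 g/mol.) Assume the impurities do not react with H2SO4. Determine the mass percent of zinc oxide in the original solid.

50.50 %

n(H2SO4) added = 0.03983 × 0.4978 = 0.01983 mol
n(NaOH) used in back-titration = 0.03593 × 0.5990 = 0.02152 mol
From the 1:2 ratio, n(H2SO4) left over = 1/2 × 0.02152 = 0.01076 mol
n(H2SO4) consumed by analyte = 0.01983 − 0.01076 = 9.066 × 10^-3 mol
n(ZnO) = 9.066 × 10^-3 mol (1:1 ratio)
mass of ZnO = 9.066 × 10^-3 × 81.38 = 0.7378 g
% ZnO = 0.7378 / 1.461 × 100 = 50.50 %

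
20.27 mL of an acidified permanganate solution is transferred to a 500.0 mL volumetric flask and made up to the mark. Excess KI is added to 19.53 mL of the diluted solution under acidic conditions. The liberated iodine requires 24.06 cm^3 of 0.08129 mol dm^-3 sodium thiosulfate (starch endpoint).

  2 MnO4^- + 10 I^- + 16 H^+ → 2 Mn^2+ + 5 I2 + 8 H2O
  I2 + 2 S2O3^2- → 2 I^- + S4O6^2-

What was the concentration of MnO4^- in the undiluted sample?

n(S2O3^2-) = 0.02406 × 0.08129 = 1.956 × 10^-3 mol
n(I2) = n(S2O3^2-)/2 = 9.779 × 10^-4 mol
From the 2:5 ratio, n(MnO4^-) in the aliquot = 2/5 × 9.779 × 10^-4 = 3.912 × 10^-4 mol
[MnO4^-]_dilute = 3.912 × 10^-4 / 0.01953 = 0.02003 mol/L
[MnO4^-]_original = 0.02003 × 500.0/20.27 = 0.4941 mol/L

0.4941 mol/L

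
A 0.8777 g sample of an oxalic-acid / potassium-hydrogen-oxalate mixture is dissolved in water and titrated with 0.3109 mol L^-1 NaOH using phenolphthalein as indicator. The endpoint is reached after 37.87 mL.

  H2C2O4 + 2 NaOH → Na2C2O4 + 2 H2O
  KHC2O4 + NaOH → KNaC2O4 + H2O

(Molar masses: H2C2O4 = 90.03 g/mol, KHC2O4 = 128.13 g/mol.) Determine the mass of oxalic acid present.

n(NaOH) = 0.03787 × 0.3109 = 0.01177 mol
Let x = n(H2C2O4), y = n(KHC2O4).
Titrant: 2x + 1y = 0.01177;  mass: 90.03x + 128.13y = 0.8777
Solving, x = 3.795 × 10^-3 mol, y = 4.183 × 10^-3 mol
mass of H2C2O4 = 3.795 × 10^-3 × 90.03 = 0.3417 g

0.3417 g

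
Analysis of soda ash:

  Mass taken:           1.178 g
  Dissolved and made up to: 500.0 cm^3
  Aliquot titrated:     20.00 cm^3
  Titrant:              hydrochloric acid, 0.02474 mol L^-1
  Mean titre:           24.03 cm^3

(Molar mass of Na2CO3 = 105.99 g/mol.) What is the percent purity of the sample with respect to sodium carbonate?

Na2CO3 + 2 HCl → 2 NaCl + H2O + CO2
n(HCl) per titration = 0.02403 × 0.02474 = 5.945 × 10^-4 mol
From the 1:2 ratio, n(Na2CO3) in each aliquot = 1/2 × 5.945 × 10^-4 = 2.973 × 10^-4 mol
n(Na2CO3) in the whole flask = 2.973 × 10^-4 × 500.0/20.00 = 7.431 × 10^-3 mol
mass of Na2CO3 = 7.431 × 10^-3 × 105.99 = 0.7876 g
% Na2CO3 = 0.7876 / 1.178 × 100 = 66.86 %

66.86 %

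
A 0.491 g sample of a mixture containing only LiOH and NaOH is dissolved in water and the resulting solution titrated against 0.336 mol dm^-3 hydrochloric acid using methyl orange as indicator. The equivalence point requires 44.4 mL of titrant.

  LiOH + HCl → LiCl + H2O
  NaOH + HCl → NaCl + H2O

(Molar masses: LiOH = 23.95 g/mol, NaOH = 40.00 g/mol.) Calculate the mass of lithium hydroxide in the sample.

n(HCl) = 0.0444 × 0.336 = 0.0149 mol
Let x = n(LiOH), y = n(NaOH).
Titrant: 1x + 1y = 0.0149;  mass: 23.95x + 40.00y = 0.491
Solving, x = 6.59 × 10^-3 mol, y = 8.33 × 10^-3 mol
mass of LiOH = 6.59 × 10^-3 × 23.95 = 0.158 g

0.158 g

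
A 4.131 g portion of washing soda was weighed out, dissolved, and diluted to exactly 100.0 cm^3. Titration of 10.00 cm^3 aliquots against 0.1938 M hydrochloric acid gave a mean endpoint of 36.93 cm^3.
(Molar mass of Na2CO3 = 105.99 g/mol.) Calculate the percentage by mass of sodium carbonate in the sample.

91.81 %

Na2CO3 + 2 HCl → 2 NaCl + H2O + CO2
n(HCl) per titration = 0.03693 × 0.1938 = 7.157 × 10^-3 mol
From the 1:2 ratio, n(Na2CO3) in each aliquot = 1/2 × 7.157 × 10^-3 = 3.579 × 10^-3 mol
n(Na2CO3) in the whole flask = 3.579 × 10^-3 × 100.0/10.00 = 0.03579 mol
mass of Na2CO3 = 0.03579 × 105.99 = 3.793 g
% Na2CO3 = 3.793 / 4.131 × 100 = 91.81 %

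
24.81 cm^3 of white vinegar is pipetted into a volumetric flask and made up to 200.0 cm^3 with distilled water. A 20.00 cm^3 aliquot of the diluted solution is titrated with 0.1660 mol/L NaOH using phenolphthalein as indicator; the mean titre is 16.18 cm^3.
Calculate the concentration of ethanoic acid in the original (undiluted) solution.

CH3COOH + NaOH → CH3COONa + H2O
n(NaOH) = 0.01618 × 0.1660 = 2.686 × 10^-3 mol
n(CH3COOH) in the aliquot = 2.686 × 10^-3 mol (1:1 ratio)
[CH3COOH]_dilute = 2.686 × 10^-3 / 0.02000 = 0.1343 mol/L
Dilution factor = 200.0 / 24.81 = 8.061
[CH3COOH]_stock = 0.1343 × 8.061 = 1.083 mol/L

1.083 mol/L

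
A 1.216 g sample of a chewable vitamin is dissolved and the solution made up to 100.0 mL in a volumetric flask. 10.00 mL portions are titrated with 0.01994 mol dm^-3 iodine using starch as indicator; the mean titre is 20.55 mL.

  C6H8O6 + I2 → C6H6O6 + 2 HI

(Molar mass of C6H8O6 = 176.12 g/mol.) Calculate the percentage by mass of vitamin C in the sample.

59.35 %

n(I2) per titration = 0.02055 × 0.01994 = 4.098 × 10^-4 mol
n(C6H8O6) in each aliquot = 4.098 × 10^-4 mol (1:1 ratio)
n(C6H8O6) in the whole flask = 4.098 × 10^-4 × 100.0/10.00 = 4.098 × 10^-3 mol
mass of C6H8O6 = 4.098 × 10^-3 × 176.12 = 0.7217 g
% C6H8O6 = 0.7217 / 1.216 × 100 = 59.35 %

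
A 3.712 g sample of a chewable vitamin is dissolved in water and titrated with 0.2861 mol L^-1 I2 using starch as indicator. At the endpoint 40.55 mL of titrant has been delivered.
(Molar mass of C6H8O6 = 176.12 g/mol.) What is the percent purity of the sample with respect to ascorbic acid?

55.04 %

C6H8O6 + I2 → C6H6O6 + 2 HI
n(I2) = 0.04055 L × 0.2861 mol/L = 0.01160 mol
n(C6H8O6) = 0.01160 mol (1:1 ratio)
mass of C6H8O6 = 0.01160 × 176.12 g/mol = 2.043 g
% C6H8O6 = 2.043 / 3.712 × 100 = 55.04 %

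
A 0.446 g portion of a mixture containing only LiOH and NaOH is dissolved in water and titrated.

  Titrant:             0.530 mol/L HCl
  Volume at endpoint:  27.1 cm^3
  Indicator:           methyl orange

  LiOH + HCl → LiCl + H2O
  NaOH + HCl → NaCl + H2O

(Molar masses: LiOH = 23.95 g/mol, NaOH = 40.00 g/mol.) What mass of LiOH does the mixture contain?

n(HCl) = 0.0271 × 0.530 = 0.0144 mol
Let x = n(LiOH), y = n(NaOH).
Titrant: 1x + 1y = 0.0144;  mass: 23.95x + 40.00y = 0.446
Solving, x = 8.01 × 10^-3 mol, y = 6.36 × 10^-3 mol
mass of LiOH = 8.01 × 10^-3 × 23.95 = 0.192 g

0.192 g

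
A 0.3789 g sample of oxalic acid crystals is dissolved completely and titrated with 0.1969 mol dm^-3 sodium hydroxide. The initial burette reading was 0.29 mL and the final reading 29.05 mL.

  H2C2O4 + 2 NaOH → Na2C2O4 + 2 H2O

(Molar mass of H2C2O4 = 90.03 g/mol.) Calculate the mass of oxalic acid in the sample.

0.2549 g

n(NaOH) = 0.02876 L × 0.1969 mol/L = 5.663 × 10^-3 mol
From the 1:2 ratio, n(H2C2O4) = 1/2 × 5.663 × 10^-3 = 2.831 × 10^-3 mol
mass of H2C2O4 = 2.831 × 10^-3 × 90.03 g/mol = 0.2549 g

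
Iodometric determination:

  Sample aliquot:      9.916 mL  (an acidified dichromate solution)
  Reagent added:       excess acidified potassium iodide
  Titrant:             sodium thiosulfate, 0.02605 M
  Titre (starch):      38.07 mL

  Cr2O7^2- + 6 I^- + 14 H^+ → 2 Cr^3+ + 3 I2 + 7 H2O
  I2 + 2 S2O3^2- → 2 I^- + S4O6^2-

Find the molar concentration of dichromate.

0.01667 M

n(S2O3^2-) = 0.03807 × 0.02605 = 9.917 × 10^-4 mol
n(I2) = n(S2O3^2-)/2 = 4.959 × 10^-4 mol
From the 1:3 ratio, n(Cr2O7^2-) in the aliquot = 1/3 × 4.959 × 10^-4 = 1.653 × 10^-4 mol
[Cr2O7^2-] = 1.653 × 10^-4 / 0.009916 = 0.01667 mol/L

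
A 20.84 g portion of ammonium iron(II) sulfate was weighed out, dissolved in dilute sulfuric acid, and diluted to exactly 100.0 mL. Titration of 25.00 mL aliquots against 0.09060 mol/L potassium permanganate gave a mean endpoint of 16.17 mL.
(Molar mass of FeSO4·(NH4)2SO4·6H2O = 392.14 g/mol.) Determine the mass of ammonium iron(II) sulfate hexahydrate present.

11.49 g

MnO4^- + 5 Fe^2+ + 8 H^+ → Mn^2+ + 5 Fe^3+ + 4 H2O
n(KMnO4) per titration = 0.01617 × 0.09060 = 1.465 × 10^-3 mol
From the 5:1 ratio, n(FeSO4·(NH4)2SO4·6H2O) in each aliquot = 5/1 × 1.465 × 10^-3 = 7.325 × 10^-3 mol
n(FeSO4·(NH4)2SO4·6H2O) in the whole flask = 7.325 × 10^-3 × 100.0/25.00 = 0.02930 mol
mass of FeSO4·(NH4)2SO4·6H2O = 0.02930 × 392.14 = 11.49 g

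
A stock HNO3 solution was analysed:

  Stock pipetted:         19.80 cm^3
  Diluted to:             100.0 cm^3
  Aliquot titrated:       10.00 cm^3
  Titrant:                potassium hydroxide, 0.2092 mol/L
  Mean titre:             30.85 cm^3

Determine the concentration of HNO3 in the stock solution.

HNO3 + KOH → KNO3 + H2O
n(KOH) = 0.03085 × 0.2092 = 6.454 × 10^-3 mol
n(HNO3) in the aliquot = 6.454 × 10^-3 mol (1:1 ratio)
[HNO3]_dilute = 6.454 × 10^-3 / 0.01000 = 0.6454 mol/L
Dilution factor = 100.0 / 19.80 = 5.051
[HNO3]_stock = 0.6454 × 5.051 = 3.260 mol/L

3.260 mol/L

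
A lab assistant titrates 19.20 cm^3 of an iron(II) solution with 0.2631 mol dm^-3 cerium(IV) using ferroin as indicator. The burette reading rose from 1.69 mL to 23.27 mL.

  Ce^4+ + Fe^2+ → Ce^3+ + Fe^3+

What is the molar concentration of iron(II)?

0.2957 mol/L

n(Ce4+) = 0.02158 L × 0.2631 mol/L = 5.678 × 10^-3 mol
n(Fe2+) = 5.678 × 10^-3 mol (1:1 mole ratio)
[Fe2+] = 5.678 × 10^-3 mol / 0.01920 L = 0.2957 mol/L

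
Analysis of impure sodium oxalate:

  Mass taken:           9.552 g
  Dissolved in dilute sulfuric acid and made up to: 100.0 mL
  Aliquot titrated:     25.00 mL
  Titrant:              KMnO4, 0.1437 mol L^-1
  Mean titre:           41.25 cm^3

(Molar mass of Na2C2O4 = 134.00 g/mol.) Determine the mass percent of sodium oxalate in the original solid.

83.16 %

2 MnO4^- + 5 C2O4^2- + 16 H^+ → 2 Mn^2+ + 10 CO2 + 8 H2O
n(KMnO4) per titration = 0.04125 × 0.1437 = 5.928 × 10^-3 mol
From the 5:2 ratio, n(Na2C2O4) in each aliquot = 5/2 × 5.928 × 10^-3 = 0.01482 mol
n(Na2C2O4) in the whole flask = 0.01482 × 100.0/25.00 = 0.05928 mol
mass of Na2C2O4 = 0.05928 × 134.00 = 7.943 g
% Na2C2O4 = 7.943 / 9.552 × 100 = 83.16 %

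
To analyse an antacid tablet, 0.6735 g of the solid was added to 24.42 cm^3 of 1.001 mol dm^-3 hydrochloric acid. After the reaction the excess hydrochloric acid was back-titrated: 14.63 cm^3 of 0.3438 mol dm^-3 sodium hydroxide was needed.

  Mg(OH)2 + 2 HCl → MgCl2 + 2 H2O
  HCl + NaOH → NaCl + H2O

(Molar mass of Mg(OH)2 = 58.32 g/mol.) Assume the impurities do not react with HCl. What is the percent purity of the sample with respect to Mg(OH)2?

84.06 %

n(HCl) added = 0.02442 × 1.001 = 0.02444 mol
n(NaOH) used in back-titration = 0.01463 × 0.3438 = 5.030 × 10^-3 mol
n(HCl) left over = 5.030 × 10^-3 mol (1:1 ratio)
n(HCl) consumed by analyte = 0.02444 − 5.030 × 10^-3 = 0.01941 mol
From the 1:2 ratio, n(Mg(OH)2) = 1/2 × 0.01941 = 9.707 × 10^-3 mol
mass of Mg(OH)2 = 9.707 × 10^-3 × 58.32 = 0.5661 g
% Mg(OH)2 = 0.5661 / 0.6735 × 100 = 84.06 %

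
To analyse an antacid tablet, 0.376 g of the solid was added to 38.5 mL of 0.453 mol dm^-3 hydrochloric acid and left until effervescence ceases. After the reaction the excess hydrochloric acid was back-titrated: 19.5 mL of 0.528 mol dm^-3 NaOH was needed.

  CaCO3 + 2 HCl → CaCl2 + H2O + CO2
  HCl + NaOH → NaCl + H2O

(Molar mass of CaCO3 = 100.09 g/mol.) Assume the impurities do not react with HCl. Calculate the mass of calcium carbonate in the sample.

0.358 g

n(HCl) added = 0.0385 × 0.453 = 0.0174 mol
n(NaOH) used in back-titration = 0.0195 × 0.528 = 0.0103 mol
n(HCl) left over = 0.0103 mol (1:1 ratio)
n(HCl) consumed by analyte = 0.0174 − 0.0103 = 7.14 × 10^-3 mol
From the 1:2 ratio, n(CaCO3) = 1/2 × 7.14 × 10^-3 = 3.57 × 10^-3 mol
mass of CaCO3 = 3.57 × 10^-3 × 100.09 = 0.358 g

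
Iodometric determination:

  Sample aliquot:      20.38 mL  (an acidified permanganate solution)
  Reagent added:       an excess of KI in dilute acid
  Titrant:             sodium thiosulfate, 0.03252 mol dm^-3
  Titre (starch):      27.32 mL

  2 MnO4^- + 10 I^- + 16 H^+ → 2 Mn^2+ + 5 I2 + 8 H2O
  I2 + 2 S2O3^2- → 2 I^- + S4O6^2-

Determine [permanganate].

n(S2O3^2-) = 0.02732 × 0.03252 = 8.884 × 10^-4 mol
n(I2) = n(S2O3^2-)/2 = 4.442 × 10^-4 mol
From the 2:5 ratio, n(MnO4^-) in the aliquot = 2/5 × 4.442 × 10^-4 = 1.777 × 10^-4 mol
[MnO4^-] = 1.777 × 10^-4 / 0.02038 = 0.008719 mol/L

0.008719 mol/L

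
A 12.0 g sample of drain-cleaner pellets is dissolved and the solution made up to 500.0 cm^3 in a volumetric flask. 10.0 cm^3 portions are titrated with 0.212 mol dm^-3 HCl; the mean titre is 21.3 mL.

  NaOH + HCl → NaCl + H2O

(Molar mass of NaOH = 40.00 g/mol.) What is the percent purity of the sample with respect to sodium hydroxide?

75.3 %

n(HCl) per titration = 0.0213 × 0.212 = 4.52 × 10^-3 mol
n(NaOH) in each aliquot = 4.52 × 10^-3 mol (1:1 ratio)
n(NaOH) in the whole flask = 4.52 × 10^-3 × 500.0/10.0 = 0.226 mol
mass of NaOH = 0.226 × 40.00 = 9.03 g
% NaOH = 9.03 / 12.0 × 100 = 75.3 %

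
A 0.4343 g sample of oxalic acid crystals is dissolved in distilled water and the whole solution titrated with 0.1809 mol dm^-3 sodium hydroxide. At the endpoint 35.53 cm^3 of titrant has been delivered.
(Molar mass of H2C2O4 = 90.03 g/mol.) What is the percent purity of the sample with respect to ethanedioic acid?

H2C2O4 + 2 NaOH → Na2C2O4 + 2 H2O
n(NaOH) = 0.03553 L × 0.1809 mol/L = 6.427 × 10^-3 mol
From the 1:2 ratio, n(H2C2O4) = 1/2 × 6.427 × 10^-3 = 3.214 × 10^-3 mol
mass of H2C2O4 = 3.214 × 10^-3 × 90.03 g/mol = 0.2893 g
% H2C2O4 = 0.2893 / 0.4343 × 100 = 66.62 %

66.62 %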